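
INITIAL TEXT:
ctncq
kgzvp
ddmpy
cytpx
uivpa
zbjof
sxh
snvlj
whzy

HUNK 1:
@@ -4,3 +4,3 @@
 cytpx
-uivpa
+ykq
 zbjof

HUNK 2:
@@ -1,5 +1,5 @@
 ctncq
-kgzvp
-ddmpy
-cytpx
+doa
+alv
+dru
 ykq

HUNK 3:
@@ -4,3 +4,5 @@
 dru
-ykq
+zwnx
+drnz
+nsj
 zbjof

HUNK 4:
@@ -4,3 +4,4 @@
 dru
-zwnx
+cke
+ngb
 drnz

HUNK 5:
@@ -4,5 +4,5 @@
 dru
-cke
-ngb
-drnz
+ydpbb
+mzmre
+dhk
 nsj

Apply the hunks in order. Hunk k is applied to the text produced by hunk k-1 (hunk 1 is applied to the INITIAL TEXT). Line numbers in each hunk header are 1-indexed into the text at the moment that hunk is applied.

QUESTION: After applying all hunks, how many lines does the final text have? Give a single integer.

Hunk 1: at line 4 remove [uivpa] add [ykq] -> 9 lines: ctncq kgzvp ddmpy cytpx ykq zbjof sxh snvlj whzy
Hunk 2: at line 1 remove [kgzvp,ddmpy,cytpx] add [doa,alv,dru] -> 9 lines: ctncq doa alv dru ykq zbjof sxh snvlj whzy
Hunk 3: at line 4 remove [ykq] add [zwnx,drnz,nsj] -> 11 lines: ctncq doa alv dru zwnx drnz nsj zbjof sxh snvlj whzy
Hunk 4: at line 4 remove [zwnx] add [cke,ngb] -> 12 lines: ctncq doa alv dru cke ngb drnz nsj zbjof sxh snvlj whzy
Hunk 5: at line 4 remove [cke,ngb,drnz] add [ydpbb,mzmre,dhk] -> 12 lines: ctncq doa alv dru ydpbb mzmre dhk nsj zbjof sxh snvlj whzy
Final line count: 12

Answer: 12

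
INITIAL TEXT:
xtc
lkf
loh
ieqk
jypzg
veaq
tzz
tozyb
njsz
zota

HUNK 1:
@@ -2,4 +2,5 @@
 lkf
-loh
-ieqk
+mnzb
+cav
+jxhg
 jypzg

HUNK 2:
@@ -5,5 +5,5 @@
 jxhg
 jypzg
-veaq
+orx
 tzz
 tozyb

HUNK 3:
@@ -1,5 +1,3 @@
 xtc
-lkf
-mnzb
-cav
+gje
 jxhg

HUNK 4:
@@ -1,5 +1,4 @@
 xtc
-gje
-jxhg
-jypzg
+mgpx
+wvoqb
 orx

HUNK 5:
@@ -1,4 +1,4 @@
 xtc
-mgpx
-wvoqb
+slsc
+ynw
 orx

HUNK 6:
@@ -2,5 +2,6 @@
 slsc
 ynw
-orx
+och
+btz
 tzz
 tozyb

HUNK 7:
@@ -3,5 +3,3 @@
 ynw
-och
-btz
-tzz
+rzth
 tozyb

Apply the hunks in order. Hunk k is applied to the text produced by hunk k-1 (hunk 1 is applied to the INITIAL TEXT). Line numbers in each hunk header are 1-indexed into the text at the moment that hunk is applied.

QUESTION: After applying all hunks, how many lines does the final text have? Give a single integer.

Answer: 7

Derivation:
Hunk 1: at line 2 remove [loh,ieqk] add [mnzb,cav,jxhg] -> 11 lines: xtc lkf mnzb cav jxhg jypzg veaq tzz tozyb njsz zota
Hunk 2: at line 5 remove [veaq] add [orx] -> 11 lines: xtc lkf mnzb cav jxhg jypzg orx tzz tozyb njsz zota
Hunk 3: at line 1 remove [lkf,mnzb,cav] add [gje] -> 9 lines: xtc gje jxhg jypzg orx tzz tozyb njsz zota
Hunk 4: at line 1 remove [gje,jxhg,jypzg] add [mgpx,wvoqb] -> 8 lines: xtc mgpx wvoqb orx tzz tozyb njsz zota
Hunk 5: at line 1 remove [mgpx,wvoqb] add [slsc,ynw] -> 8 lines: xtc slsc ynw orx tzz tozyb njsz zota
Hunk 6: at line 2 remove [orx] add [och,btz] -> 9 lines: xtc slsc ynw och btz tzz tozyb njsz zota
Hunk 7: at line 3 remove [och,btz,tzz] add [rzth] -> 7 lines: xtc slsc ynw rzth tozyb njsz zota
Final line count: 7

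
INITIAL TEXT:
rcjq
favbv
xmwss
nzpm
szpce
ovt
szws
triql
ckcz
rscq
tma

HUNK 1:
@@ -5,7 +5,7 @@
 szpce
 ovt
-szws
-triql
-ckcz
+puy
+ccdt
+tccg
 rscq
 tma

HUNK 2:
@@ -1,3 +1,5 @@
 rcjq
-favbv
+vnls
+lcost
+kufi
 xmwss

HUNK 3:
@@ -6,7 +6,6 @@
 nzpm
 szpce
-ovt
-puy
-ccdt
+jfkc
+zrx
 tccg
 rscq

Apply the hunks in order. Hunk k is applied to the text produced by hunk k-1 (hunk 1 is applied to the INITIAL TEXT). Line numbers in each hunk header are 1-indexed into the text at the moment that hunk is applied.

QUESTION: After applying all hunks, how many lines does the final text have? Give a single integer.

Answer: 12

Derivation:
Hunk 1: at line 5 remove [szws,triql,ckcz] add [puy,ccdt,tccg] -> 11 lines: rcjq favbv xmwss nzpm szpce ovt puy ccdt tccg rscq tma
Hunk 2: at line 1 remove [favbv] add [vnls,lcost,kufi] -> 13 lines: rcjq vnls lcost kufi xmwss nzpm szpce ovt puy ccdt tccg rscq tma
Hunk 3: at line 6 remove [ovt,puy,ccdt] add [jfkc,zrx] -> 12 lines: rcjq vnls lcost kufi xmwss nzpm szpce jfkc zrx tccg rscq tma
Final line count: 12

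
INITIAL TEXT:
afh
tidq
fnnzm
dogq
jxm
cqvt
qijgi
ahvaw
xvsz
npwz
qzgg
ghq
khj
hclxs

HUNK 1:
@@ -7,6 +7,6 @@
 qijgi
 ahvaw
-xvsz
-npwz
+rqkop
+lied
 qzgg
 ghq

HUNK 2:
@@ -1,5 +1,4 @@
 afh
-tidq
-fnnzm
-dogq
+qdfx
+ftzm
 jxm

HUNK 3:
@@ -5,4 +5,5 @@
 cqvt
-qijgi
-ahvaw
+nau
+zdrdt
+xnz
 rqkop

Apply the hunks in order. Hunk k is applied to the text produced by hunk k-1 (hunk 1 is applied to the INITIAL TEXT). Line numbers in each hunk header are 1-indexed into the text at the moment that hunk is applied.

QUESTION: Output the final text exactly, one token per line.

Answer: afh
qdfx
ftzm
jxm
cqvt
nau
zdrdt
xnz
rqkop
lied
qzgg
ghq
khj
hclxs

Derivation:
Hunk 1: at line 7 remove [xvsz,npwz] add [rqkop,lied] -> 14 lines: afh tidq fnnzm dogq jxm cqvt qijgi ahvaw rqkop lied qzgg ghq khj hclxs
Hunk 2: at line 1 remove [tidq,fnnzm,dogq] add [qdfx,ftzm] -> 13 lines: afh qdfx ftzm jxm cqvt qijgi ahvaw rqkop lied qzgg ghq khj hclxs
Hunk 3: at line 5 remove [qijgi,ahvaw] add [nau,zdrdt,xnz] -> 14 lines: afh qdfx ftzm jxm cqvt nau zdrdt xnz rqkop lied qzgg ghq khj hclxs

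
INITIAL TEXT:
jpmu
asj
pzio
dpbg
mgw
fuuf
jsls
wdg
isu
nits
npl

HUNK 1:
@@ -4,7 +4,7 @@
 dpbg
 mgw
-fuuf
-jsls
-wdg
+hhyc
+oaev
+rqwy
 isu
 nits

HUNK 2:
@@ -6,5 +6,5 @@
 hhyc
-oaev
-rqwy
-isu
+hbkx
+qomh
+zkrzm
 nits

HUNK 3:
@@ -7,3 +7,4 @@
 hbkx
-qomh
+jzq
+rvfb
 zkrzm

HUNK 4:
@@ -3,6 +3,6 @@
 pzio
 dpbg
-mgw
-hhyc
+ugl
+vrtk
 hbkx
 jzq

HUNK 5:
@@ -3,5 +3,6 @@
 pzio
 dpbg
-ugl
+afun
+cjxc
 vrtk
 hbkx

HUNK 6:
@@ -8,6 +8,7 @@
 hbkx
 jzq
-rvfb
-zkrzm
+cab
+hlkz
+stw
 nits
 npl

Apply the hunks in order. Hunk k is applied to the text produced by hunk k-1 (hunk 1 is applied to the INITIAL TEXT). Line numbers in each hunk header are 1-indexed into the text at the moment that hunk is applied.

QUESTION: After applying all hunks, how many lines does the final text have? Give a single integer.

Hunk 1: at line 4 remove [fuuf,jsls,wdg] add [hhyc,oaev,rqwy] -> 11 lines: jpmu asj pzio dpbg mgw hhyc oaev rqwy isu nits npl
Hunk 2: at line 6 remove [oaev,rqwy,isu] add [hbkx,qomh,zkrzm] -> 11 lines: jpmu asj pzio dpbg mgw hhyc hbkx qomh zkrzm nits npl
Hunk 3: at line 7 remove [qomh] add [jzq,rvfb] -> 12 lines: jpmu asj pzio dpbg mgw hhyc hbkx jzq rvfb zkrzm nits npl
Hunk 4: at line 3 remove [mgw,hhyc] add [ugl,vrtk] -> 12 lines: jpmu asj pzio dpbg ugl vrtk hbkx jzq rvfb zkrzm nits npl
Hunk 5: at line 3 remove [ugl] add [afun,cjxc] -> 13 lines: jpmu asj pzio dpbg afun cjxc vrtk hbkx jzq rvfb zkrzm nits npl
Hunk 6: at line 8 remove [rvfb,zkrzm] add [cab,hlkz,stw] -> 14 lines: jpmu asj pzio dpbg afun cjxc vrtk hbkx jzq cab hlkz stw nits npl
Final line count: 14

Answer: 14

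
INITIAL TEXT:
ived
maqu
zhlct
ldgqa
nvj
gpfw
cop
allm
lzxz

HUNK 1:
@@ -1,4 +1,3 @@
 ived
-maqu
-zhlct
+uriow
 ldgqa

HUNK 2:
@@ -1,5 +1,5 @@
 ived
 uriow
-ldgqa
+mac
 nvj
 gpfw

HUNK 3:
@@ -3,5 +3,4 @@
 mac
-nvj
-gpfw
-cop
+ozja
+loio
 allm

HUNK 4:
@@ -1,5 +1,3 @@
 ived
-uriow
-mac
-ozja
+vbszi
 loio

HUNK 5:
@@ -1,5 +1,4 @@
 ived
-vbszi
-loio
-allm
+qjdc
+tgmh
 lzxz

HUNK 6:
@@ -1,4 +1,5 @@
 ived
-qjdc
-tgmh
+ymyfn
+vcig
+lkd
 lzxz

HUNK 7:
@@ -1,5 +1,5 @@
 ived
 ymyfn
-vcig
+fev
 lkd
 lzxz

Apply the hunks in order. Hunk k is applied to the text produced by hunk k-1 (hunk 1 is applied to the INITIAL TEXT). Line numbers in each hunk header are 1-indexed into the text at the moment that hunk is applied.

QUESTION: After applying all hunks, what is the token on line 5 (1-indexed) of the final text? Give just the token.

Answer: lzxz

Derivation:
Hunk 1: at line 1 remove [maqu,zhlct] add [uriow] -> 8 lines: ived uriow ldgqa nvj gpfw cop allm lzxz
Hunk 2: at line 1 remove [ldgqa] add [mac] -> 8 lines: ived uriow mac nvj gpfw cop allm lzxz
Hunk 3: at line 3 remove [nvj,gpfw,cop] add [ozja,loio] -> 7 lines: ived uriow mac ozja loio allm lzxz
Hunk 4: at line 1 remove [uriow,mac,ozja] add [vbszi] -> 5 lines: ived vbszi loio allm lzxz
Hunk 5: at line 1 remove [vbszi,loio,allm] add [qjdc,tgmh] -> 4 lines: ived qjdc tgmh lzxz
Hunk 6: at line 1 remove [qjdc,tgmh] add [ymyfn,vcig,lkd] -> 5 lines: ived ymyfn vcig lkd lzxz
Hunk 7: at line 1 remove [vcig] add [fev] -> 5 lines: ived ymyfn fev lkd lzxz
Final line 5: lzxz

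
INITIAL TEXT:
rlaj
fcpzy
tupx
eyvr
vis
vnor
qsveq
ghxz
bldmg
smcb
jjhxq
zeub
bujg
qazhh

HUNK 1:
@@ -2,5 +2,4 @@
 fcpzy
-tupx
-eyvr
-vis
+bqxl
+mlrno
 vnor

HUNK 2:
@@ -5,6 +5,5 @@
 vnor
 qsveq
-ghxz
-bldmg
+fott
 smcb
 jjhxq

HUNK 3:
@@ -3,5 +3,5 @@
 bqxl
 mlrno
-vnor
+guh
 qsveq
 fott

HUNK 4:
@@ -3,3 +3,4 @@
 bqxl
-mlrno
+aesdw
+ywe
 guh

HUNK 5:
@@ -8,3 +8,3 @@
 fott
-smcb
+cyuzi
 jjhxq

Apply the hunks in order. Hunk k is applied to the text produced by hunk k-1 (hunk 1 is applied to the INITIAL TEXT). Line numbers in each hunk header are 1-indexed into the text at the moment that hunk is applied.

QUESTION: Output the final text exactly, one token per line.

Answer: rlaj
fcpzy
bqxl
aesdw
ywe
guh
qsveq
fott
cyuzi
jjhxq
zeub
bujg
qazhh

Derivation:
Hunk 1: at line 2 remove [tupx,eyvr,vis] add [bqxl,mlrno] -> 13 lines: rlaj fcpzy bqxl mlrno vnor qsveq ghxz bldmg smcb jjhxq zeub bujg qazhh
Hunk 2: at line 5 remove [ghxz,bldmg] add [fott] -> 12 lines: rlaj fcpzy bqxl mlrno vnor qsveq fott smcb jjhxq zeub bujg qazhh
Hunk 3: at line 3 remove [vnor] add [guh] -> 12 lines: rlaj fcpzy bqxl mlrno guh qsveq fott smcb jjhxq zeub bujg qazhh
Hunk 4: at line 3 remove [mlrno] add [aesdw,ywe] -> 13 lines: rlaj fcpzy bqxl aesdw ywe guh qsveq fott smcb jjhxq zeub bujg qazhh
Hunk 5: at line 8 remove [smcb] add [cyuzi] -> 13 lines: rlaj fcpzy bqxl aesdw ywe guh qsveq fott cyuzi jjhxq zeub bujg qazhh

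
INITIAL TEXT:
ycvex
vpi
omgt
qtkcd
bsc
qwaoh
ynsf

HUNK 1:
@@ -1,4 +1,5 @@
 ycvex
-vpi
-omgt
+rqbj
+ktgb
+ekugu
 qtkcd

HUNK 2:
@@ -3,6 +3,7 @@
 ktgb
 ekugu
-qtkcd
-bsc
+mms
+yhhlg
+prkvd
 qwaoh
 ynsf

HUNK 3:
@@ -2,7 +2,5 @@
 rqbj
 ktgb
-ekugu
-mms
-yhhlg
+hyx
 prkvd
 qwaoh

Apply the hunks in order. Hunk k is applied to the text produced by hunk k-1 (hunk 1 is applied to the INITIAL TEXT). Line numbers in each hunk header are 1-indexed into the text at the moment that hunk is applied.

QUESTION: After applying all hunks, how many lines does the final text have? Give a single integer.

Hunk 1: at line 1 remove [vpi,omgt] add [rqbj,ktgb,ekugu] -> 8 lines: ycvex rqbj ktgb ekugu qtkcd bsc qwaoh ynsf
Hunk 2: at line 3 remove [qtkcd,bsc] add [mms,yhhlg,prkvd] -> 9 lines: ycvex rqbj ktgb ekugu mms yhhlg prkvd qwaoh ynsf
Hunk 3: at line 2 remove [ekugu,mms,yhhlg] add [hyx] -> 7 lines: ycvex rqbj ktgb hyx prkvd qwaoh ynsf
Final line count: 7

Answer: 7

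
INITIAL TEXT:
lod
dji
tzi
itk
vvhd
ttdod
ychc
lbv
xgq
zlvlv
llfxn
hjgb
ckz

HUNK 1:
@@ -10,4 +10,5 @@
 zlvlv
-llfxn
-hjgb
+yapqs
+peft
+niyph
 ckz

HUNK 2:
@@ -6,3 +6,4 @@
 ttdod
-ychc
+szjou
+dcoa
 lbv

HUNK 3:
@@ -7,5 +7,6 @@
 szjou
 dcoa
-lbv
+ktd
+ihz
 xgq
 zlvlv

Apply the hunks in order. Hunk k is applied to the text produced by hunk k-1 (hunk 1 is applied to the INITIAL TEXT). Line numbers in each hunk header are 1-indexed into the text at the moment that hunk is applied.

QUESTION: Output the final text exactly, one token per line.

Hunk 1: at line 10 remove [llfxn,hjgb] add [yapqs,peft,niyph] -> 14 lines: lod dji tzi itk vvhd ttdod ychc lbv xgq zlvlv yapqs peft niyph ckz
Hunk 2: at line 6 remove [ychc] add [szjou,dcoa] -> 15 lines: lod dji tzi itk vvhd ttdod szjou dcoa lbv xgq zlvlv yapqs peft niyph ckz
Hunk 3: at line 7 remove [lbv] add [ktd,ihz] -> 16 lines: lod dji tzi itk vvhd ttdod szjou dcoa ktd ihz xgq zlvlv yapqs peft niyph ckz

Answer: lod
dji
tzi
itk
vvhd
ttdod
szjou
dcoa
ktd
ihz
xgq
zlvlv
yapqs
peft
niyph
ckz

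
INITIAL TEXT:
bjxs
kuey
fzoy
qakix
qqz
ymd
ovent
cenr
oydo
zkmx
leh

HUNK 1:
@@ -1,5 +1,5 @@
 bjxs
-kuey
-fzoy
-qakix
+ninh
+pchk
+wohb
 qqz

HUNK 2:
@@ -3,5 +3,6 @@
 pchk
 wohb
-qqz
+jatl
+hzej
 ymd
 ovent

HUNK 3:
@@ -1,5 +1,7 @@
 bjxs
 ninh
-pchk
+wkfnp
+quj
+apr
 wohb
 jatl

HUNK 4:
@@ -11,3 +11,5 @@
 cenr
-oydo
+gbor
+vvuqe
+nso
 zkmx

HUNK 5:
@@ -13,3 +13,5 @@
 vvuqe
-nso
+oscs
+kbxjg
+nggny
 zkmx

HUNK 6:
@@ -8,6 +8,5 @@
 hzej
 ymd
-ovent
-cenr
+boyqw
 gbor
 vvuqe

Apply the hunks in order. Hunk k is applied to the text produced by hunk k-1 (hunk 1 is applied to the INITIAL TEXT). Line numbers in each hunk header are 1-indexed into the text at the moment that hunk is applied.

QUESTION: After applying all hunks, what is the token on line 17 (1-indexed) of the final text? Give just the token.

Answer: leh

Derivation:
Hunk 1: at line 1 remove [kuey,fzoy,qakix] add [ninh,pchk,wohb] -> 11 lines: bjxs ninh pchk wohb qqz ymd ovent cenr oydo zkmx leh
Hunk 2: at line 3 remove [qqz] add [jatl,hzej] -> 12 lines: bjxs ninh pchk wohb jatl hzej ymd ovent cenr oydo zkmx leh
Hunk 3: at line 1 remove [pchk] add [wkfnp,quj,apr] -> 14 lines: bjxs ninh wkfnp quj apr wohb jatl hzej ymd ovent cenr oydo zkmx leh
Hunk 4: at line 11 remove [oydo] add [gbor,vvuqe,nso] -> 16 lines: bjxs ninh wkfnp quj apr wohb jatl hzej ymd ovent cenr gbor vvuqe nso zkmx leh
Hunk 5: at line 13 remove [nso] add [oscs,kbxjg,nggny] -> 18 lines: bjxs ninh wkfnp quj apr wohb jatl hzej ymd ovent cenr gbor vvuqe oscs kbxjg nggny zkmx leh
Hunk 6: at line 8 remove [ovent,cenr] add [boyqw] -> 17 lines: bjxs ninh wkfnp quj apr wohb jatl hzej ymd boyqw gbor vvuqe oscs kbxjg nggny zkmx leh
Final line 17: leh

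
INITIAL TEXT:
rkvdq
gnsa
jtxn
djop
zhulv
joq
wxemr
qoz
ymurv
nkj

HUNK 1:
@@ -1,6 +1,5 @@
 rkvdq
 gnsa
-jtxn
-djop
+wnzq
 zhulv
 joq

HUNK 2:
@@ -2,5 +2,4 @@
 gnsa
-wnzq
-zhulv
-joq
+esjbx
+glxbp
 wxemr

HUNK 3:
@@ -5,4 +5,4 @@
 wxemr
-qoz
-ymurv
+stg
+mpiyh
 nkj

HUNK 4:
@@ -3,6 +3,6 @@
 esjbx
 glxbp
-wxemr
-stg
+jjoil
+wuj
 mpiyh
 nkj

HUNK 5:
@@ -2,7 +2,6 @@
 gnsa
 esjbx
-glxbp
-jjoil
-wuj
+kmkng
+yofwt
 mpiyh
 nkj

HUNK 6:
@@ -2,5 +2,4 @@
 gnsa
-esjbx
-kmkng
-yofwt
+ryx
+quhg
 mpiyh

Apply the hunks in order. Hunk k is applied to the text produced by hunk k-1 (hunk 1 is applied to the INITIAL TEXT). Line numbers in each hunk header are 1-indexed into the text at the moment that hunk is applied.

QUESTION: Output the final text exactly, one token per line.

Answer: rkvdq
gnsa
ryx
quhg
mpiyh
nkj

Derivation:
Hunk 1: at line 1 remove [jtxn,djop] add [wnzq] -> 9 lines: rkvdq gnsa wnzq zhulv joq wxemr qoz ymurv nkj
Hunk 2: at line 2 remove [wnzq,zhulv,joq] add [esjbx,glxbp] -> 8 lines: rkvdq gnsa esjbx glxbp wxemr qoz ymurv nkj
Hunk 3: at line 5 remove [qoz,ymurv] add [stg,mpiyh] -> 8 lines: rkvdq gnsa esjbx glxbp wxemr stg mpiyh nkj
Hunk 4: at line 3 remove [wxemr,stg] add [jjoil,wuj] -> 8 lines: rkvdq gnsa esjbx glxbp jjoil wuj mpiyh nkj
Hunk 5: at line 2 remove [glxbp,jjoil,wuj] add [kmkng,yofwt] -> 7 lines: rkvdq gnsa esjbx kmkng yofwt mpiyh nkj
Hunk 6: at line 2 remove [esjbx,kmkng,yofwt] add [ryx,quhg] -> 6 lines: rkvdq gnsa ryx quhg mpiyh nkj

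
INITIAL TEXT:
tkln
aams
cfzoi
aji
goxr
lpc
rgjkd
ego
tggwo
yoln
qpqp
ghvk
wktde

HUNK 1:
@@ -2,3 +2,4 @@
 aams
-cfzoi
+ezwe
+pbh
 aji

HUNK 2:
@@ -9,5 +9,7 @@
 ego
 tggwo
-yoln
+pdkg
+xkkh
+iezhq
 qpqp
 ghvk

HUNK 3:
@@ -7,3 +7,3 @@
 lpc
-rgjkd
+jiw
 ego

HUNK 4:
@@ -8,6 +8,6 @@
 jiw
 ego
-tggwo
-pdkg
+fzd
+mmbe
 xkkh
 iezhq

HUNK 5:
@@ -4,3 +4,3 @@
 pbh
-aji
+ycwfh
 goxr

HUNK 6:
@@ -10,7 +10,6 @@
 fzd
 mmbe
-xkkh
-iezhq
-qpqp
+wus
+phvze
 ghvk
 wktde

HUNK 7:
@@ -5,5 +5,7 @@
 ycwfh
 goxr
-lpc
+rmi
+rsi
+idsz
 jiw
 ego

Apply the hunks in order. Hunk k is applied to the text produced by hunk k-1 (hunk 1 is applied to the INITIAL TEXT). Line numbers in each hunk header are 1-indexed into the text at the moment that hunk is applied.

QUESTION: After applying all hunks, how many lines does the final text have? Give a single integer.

Hunk 1: at line 2 remove [cfzoi] add [ezwe,pbh] -> 14 lines: tkln aams ezwe pbh aji goxr lpc rgjkd ego tggwo yoln qpqp ghvk wktde
Hunk 2: at line 9 remove [yoln] add [pdkg,xkkh,iezhq] -> 16 lines: tkln aams ezwe pbh aji goxr lpc rgjkd ego tggwo pdkg xkkh iezhq qpqp ghvk wktde
Hunk 3: at line 7 remove [rgjkd] add [jiw] -> 16 lines: tkln aams ezwe pbh aji goxr lpc jiw ego tggwo pdkg xkkh iezhq qpqp ghvk wktde
Hunk 4: at line 8 remove [tggwo,pdkg] add [fzd,mmbe] -> 16 lines: tkln aams ezwe pbh aji goxr lpc jiw ego fzd mmbe xkkh iezhq qpqp ghvk wktde
Hunk 5: at line 4 remove [aji] add [ycwfh] -> 16 lines: tkln aams ezwe pbh ycwfh goxr lpc jiw ego fzd mmbe xkkh iezhq qpqp ghvk wktde
Hunk 6: at line 10 remove [xkkh,iezhq,qpqp] add [wus,phvze] -> 15 lines: tkln aams ezwe pbh ycwfh goxr lpc jiw ego fzd mmbe wus phvze ghvk wktde
Hunk 7: at line 5 remove [lpc] add [rmi,rsi,idsz] -> 17 lines: tkln aams ezwe pbh ycwfh goxr rmi rsi idsz jiw ego fzd mmbe wus phvze ghvk wktde
Final line count: 17

Answer: 17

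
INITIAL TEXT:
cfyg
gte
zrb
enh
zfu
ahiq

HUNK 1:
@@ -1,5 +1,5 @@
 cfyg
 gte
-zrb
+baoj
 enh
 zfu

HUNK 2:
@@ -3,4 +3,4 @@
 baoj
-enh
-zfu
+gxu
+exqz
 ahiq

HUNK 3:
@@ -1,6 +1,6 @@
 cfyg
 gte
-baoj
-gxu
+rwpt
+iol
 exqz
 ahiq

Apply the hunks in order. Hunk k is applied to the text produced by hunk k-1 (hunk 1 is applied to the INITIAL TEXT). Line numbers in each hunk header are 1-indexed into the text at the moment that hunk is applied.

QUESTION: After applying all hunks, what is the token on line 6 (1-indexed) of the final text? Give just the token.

Hunk 1: at line 1 remove [zrb] add [baoj] -> 6 lines: cfyg gte baoj enh zfu ahiq
Hunk 2: at line 3 remove [enh,zfu] add [gxu,exqz] -> 6 lines: cfyg gte baoj gxu exqz ahiq
Hunk 3: at line 1 remove [baoj,gxu] add [rwpt,iol] -> 6 lines: cfyg gte rwpt iol exqz ahiq
Final line 6: ahiq

Answer: ahiq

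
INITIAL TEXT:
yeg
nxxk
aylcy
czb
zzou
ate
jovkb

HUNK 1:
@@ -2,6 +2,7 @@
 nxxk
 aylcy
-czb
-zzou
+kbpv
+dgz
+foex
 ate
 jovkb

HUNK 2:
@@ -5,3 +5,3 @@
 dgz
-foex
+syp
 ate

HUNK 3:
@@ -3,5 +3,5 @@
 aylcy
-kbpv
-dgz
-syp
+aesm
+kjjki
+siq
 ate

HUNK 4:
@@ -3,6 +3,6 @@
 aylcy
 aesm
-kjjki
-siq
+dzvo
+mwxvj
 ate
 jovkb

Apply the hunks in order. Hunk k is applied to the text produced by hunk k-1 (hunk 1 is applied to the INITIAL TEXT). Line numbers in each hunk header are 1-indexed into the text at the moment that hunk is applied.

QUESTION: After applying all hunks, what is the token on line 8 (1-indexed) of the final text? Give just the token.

Hunk 1: at line 2 remove [czb,zzou] add [kbpv,dgz,foex] -> 8 lines: yeg nxxk aylcy kbpv dgz foex ate jovkb
Hunk 2: at line 5 remove [foex] add [syp] -> 8 lines: yeg nxxk aylcy kbpv dgz syp ate jovkb
Hunk 3: at line 3 remove [kbpv,dgz,syp] add [aesm,kjjki,siq] -> 8 lines: yeg nxxk aylcy aesm kjjki siq ate jovkb
Hunk 4: at line 3 remove [kjjki,siq] add [dzvo,mwxvj] -> 8 lines: yeg nxxk aylcy aesm dzvo mwxvj ate jovkb
Final line 8: jovkb

Answer: jovkb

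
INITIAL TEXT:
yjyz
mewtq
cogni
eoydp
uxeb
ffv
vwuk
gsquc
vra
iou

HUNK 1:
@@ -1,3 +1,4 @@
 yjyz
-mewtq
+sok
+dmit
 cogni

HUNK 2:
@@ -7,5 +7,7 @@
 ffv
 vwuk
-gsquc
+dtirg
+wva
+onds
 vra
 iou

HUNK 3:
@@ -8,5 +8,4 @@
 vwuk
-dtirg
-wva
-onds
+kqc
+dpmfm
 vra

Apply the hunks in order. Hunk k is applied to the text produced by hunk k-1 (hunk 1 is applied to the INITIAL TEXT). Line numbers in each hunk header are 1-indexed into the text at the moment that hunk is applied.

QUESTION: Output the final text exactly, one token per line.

Answer: yjyz
sok
dmit
cogni
eoydp
uxeb
ffv
vwuk
kqc
dpmfm
vra
iou

Derivation:
Hunk 1: at line 1 remove [mewtq] add [sok,dmit] -> 11 lines: yjyz sok dmit cogni eoydp uxeb ffv vwuk gsquc vra iou
Hunk 2: at line 7 remove [gsquc] add [dtirg,wva,onds] -> 13 lines: yjyz sok dmit cogni eoydp uxeb ffv vwuk dtirg wva onds vra iou
Hunk 3: at line 8 remove [dtirg,wva,onds] add [kqc,dpmfm] -> 12 lines: yjyz sok dmit cogni eoydp uxeb ffv vwuk kqc dpmfm vra iou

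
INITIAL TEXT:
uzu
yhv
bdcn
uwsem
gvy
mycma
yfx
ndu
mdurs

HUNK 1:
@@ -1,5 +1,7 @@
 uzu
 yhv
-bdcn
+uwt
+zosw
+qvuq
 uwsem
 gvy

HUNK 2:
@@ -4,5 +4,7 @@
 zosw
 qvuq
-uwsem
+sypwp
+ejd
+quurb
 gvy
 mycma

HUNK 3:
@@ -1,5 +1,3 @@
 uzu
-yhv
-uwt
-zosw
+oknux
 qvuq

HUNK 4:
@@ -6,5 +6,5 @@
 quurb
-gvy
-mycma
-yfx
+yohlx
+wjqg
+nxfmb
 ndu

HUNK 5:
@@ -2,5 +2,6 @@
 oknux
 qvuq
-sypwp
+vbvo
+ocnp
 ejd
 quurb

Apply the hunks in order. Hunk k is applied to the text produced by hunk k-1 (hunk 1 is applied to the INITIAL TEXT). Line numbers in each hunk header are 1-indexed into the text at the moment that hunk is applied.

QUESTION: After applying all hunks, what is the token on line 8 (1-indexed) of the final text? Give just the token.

Answer: yohlx

Derivation:
Hunk 1: at line 1 remove [bdcn] add [uwt,zosw,qvuq] -> 11 lines: uzu yhv uwt zosw qvuq uwsem gvy mycma yfx ndu mdurs
Hunk 2: at line 4 remove [uwsem] add [sypwp,ejd,quurb] -> 13 lines: uzu yhv uwt zosw qvuq sypwp ejd quurb gvy mycma yfx ndu mdurs
Hunk 3: at line 1 remove [yhv,uwt,zosw] add [oknux] -> 11 lines: uzu oknux qvuq sypwp ejd quurb gvy mycma yfx ndu mdurs
Hunk 4: at line 6 remove [gvy,mycma,yfx] add [yohlx,wjqg,nxfmb] -> 11 lines: uzu oknux qvuq sypwp ejd quurb yohlx wjqg nxfmb ndu mdurs
Hunk 5: at line 2 remove [sypwp] add [vbvo,ocnp] -> 12 lines: uzu oknux qvuq vbvo ocnp ejd quurb yohlx wjqg nxfmb ndu mdurs
Final line 8: yohlx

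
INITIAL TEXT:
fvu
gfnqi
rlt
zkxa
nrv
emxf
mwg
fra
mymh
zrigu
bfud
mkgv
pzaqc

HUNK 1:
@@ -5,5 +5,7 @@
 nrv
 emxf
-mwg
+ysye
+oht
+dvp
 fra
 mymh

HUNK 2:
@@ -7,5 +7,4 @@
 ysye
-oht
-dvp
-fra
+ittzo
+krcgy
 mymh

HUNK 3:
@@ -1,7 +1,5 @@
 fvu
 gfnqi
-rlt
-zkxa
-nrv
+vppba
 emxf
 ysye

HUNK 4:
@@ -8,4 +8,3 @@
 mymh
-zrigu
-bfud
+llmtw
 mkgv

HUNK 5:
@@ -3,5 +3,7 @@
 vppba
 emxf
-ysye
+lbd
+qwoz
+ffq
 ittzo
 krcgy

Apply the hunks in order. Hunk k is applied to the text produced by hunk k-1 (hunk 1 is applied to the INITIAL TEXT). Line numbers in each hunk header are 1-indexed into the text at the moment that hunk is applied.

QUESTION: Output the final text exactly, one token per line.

Answer: fvu
gfnqi
vppba
emxf
lbd
qwoz
ffq
ittzo
krcgy
mymh
llmtw
mkgv
pzaqc

Derivation:
Hunk 1: at line 5 remove [mwg] add [ysye,oht,dvp] -> 15 lines: fvu gfnqi rlt zkxa nrv emxf ysye oht dvp fra mymh zrigu bfud mkgv pzaqc
Hunk 2: at line 7 remove [oht,dvp,fra] add [ittzo,krcgy] -> 14 lines: fvu gfnqi rlt zkxa nrv emxf ysye ittzo krcgy mymh zrigu bfud mkgv pzaqc
Hunk 3: at line 1 remove [rlt,zkxa,nrv] add [vppba] -> 12 lines: fvu gfnqi vppba emxf ysye ittzo krcgy mymh zrigu bfud mkgv pzaqc
Hunk 4: at line 8 remove [zrigu,bfud] add [llmtw] -> 11 lines: fvu gfnqi vppba emxf ysye ittzo krcgy mymh llmtw mkgv pzaqc
Hunk 5: at line 3 remove [ysye] add [lbd,qwoz,ffq] -> 13 lines: fvu gfnqi vppba emxf lbd qwoz ffq ittzo krcgy mymh llmtw mkgv pzaqc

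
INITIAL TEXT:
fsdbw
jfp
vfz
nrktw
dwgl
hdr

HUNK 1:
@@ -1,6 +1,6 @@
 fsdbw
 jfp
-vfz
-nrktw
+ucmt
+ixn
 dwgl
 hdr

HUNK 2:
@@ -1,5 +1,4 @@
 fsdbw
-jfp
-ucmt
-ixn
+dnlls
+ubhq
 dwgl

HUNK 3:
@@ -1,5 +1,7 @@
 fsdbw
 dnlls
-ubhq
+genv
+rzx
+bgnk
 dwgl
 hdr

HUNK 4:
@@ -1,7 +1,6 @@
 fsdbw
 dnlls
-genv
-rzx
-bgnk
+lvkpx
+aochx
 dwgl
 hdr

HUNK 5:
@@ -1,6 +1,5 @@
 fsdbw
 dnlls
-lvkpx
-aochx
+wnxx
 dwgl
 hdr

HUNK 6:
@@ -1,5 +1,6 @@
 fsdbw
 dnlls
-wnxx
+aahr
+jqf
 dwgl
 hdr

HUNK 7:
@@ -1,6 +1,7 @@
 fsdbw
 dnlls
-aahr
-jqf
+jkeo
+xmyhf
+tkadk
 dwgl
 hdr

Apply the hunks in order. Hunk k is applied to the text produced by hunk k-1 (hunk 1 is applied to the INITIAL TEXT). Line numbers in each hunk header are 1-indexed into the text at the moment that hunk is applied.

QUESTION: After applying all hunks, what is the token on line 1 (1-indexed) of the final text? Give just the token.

Hunk 1: at line 1 remove [vfz,nrktw] add [ucmt,ixn] -> 6 lines: fsdbw jfp ucmt ixn dwgl hdr
Hunk 2: at line 1 remove [jfp,ucmt,ixn] add [dnlls,ubhq] -> 5 lines: fsdbw dnlls ubhq dwgl hdr
Hunk 3: at line 1 remove [ubhq] add [genv,rzx,bgnk] -> 7 lines: fsdbw dnlls genv rzx bgnk dwgl hdr
Hunk 4: at line 1 remove [genv,rzx,bgnk] add [lvkpx,aochx] -> 6 lines: fsdbw dnlls lvkpx aochx dwgl hdr
Hunk 5: at line 1 remove [lvkpx,aochx] add [wnxx] -> 5 lines: fsdbw dnlls wnxx dwgl hdr
Hunk 6: at line 1 remove [wnxx] add [aahr,jqf] -> 6 lines: fsdbw dnlls aahr jqf dwgl hdr
Hunk 7: at line 1 remove [aahr,jqf] add [jkeo,xmyhf,tkadk] -> 7 lines: fsdbw dnlls jkeo xmyhf tkadk dwgl hdr
Final line 1: fsdbw

Answer: fsdbw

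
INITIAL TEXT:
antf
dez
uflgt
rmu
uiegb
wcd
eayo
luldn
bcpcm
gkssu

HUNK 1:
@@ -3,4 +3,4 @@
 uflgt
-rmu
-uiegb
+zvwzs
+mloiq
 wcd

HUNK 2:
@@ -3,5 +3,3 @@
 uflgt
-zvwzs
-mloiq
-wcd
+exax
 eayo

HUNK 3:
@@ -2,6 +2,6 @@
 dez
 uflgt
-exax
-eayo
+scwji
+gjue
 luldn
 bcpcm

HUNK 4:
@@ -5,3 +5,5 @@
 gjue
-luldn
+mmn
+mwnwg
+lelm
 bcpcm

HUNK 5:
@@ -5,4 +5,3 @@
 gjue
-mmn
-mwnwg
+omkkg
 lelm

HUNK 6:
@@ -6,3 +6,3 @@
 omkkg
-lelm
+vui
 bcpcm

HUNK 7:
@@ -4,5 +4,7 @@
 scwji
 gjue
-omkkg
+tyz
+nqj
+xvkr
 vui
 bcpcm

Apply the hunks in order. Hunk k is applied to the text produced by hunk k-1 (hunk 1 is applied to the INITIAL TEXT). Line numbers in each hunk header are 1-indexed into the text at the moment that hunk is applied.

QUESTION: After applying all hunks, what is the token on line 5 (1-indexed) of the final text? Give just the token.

Hunk 1: at line 3 remove [rmu,uiegb] add [zvwzs,mloiq] -> 10 lines: antf dez uflgt zvwzs mloiq wcd eayo luldn bcpcm gkssu
Hunk 2: at line 3 remove [zvwzs,mloiq,wcd] add [exax] -> 8 lines: antf dez uflgt exax eayo luldn bcpcm gkssu
Hunk 3: at line 2 remove [exax,eayo] add [scwji,gjue] -> 8 lines: antf dez uflgt scwji gjue luldn bcpcm gkssu
Hunk 4: at line 5 remove [luldn] add [mmn,mwnwg,lelm] -> 10 lines: antf dez uflgt scwji gjue mmn mwnwg lelm bcpcm gkssu
Hunk 5: at line 5 remove [mmn,mwnwg] add [omkkg] -> 9 lines: antf dez uflgt scwji gjue omkkg lelm bcpcm gkssu
Hunk 6: at line 6 remove [lelm] add [vui] -> 9 lines: antf dez uflgt scwji gjue omkkg vui bcpcm gkssu
Hunk 7: at line 4 remove [omkkg] add [tyz,nqj,xvkr] -> 11 lines: antf dez uflgt scwji gjue tyz nqj xvkr vui bcpcm gkssu
Final line 5: gjue

Answer: gjue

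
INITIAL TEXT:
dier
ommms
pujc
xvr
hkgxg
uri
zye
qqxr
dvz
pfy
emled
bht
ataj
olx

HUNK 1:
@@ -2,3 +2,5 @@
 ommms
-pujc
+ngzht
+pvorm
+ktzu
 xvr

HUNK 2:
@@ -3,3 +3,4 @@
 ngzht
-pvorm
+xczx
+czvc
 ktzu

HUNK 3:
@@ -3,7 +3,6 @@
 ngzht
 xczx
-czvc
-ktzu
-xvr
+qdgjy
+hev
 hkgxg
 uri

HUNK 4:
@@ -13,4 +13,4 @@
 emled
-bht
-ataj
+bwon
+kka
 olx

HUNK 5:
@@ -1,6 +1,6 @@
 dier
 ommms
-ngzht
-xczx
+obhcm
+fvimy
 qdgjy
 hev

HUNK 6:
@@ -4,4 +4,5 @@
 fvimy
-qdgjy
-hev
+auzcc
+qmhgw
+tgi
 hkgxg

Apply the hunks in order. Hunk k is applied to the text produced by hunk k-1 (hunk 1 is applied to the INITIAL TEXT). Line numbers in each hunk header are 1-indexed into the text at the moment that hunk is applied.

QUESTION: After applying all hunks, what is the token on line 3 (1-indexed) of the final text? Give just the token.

Hunk 1: at line 2 remove [pujc] add [ngzht,pvorm,ktzu] -> 16 lines: dier ommms ngzht pvorm ktzu xvr hkgxg uri zye qqxr dvz pfy emled bht ataj olx
Hunk 2: at line 3 remove [pvorm] add [xczx,czvc] -> 17 lines: dier ommms ngzht xczx czvc ktzu xvr hkgxg uri zye qqxr dvz pfy emled bht ataj olx
Hunk 3: at line 3 remove [czvc,ktzu,xvr] add [qdgjy,hev] -> 16 lines: dier ommms ngzht xczx qdgjy hev hkgxg uri zye qqxr dvz pfy emled bht ataj olx
Hunk 4: at line 13 remove [bht,ataj] add [bwon,kka] -> 16 lines: dier ommms ngzht xczx qdgjy hev hkgxg uri zye qqxr dvz pfy emled bwon kka olx
Hunk 5: at line 1 remove [ngzht,xczx] add [obhcm,fvimy] -> 16 lines: dier ommms obhcm fvimy qdgjy hev hkgxg uri zye qqxr dvz pfy emled bwon kka olx
Hunk 6: at line 4 remove [qdgjy,hev] add [auzcc,qmhgw,tgi] -> 17 lines: dier ommms obhcm fvimy auzcc qmhgw tgi hkgxg uri zye qqxr dvz pfy emled bwon kka olx
Final line 3: obhcm

Answer: obhcm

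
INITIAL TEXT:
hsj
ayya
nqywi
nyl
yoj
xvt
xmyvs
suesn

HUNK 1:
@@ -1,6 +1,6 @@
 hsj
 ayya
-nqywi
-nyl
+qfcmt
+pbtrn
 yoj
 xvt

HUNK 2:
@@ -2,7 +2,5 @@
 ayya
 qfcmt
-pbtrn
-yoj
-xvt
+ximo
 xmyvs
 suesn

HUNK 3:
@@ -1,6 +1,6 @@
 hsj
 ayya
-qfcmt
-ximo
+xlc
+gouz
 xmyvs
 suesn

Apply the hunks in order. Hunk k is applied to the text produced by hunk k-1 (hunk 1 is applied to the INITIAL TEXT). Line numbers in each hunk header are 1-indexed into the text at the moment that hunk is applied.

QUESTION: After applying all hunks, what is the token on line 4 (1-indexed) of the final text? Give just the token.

Answer: gouz

Derivation:
Hunk 1: at line 1 remove [nqywi,nyl] add [qfcmt,pbtrn] -> 8 lines: hsj ayya qfcmt pbtrn yoj xvt xmyvs suesn
Hunk 2: at line 2 remove [pbtrn,yoj,xvt] add [ximo] -> 6 lines: hsj ayya qfcmt ximo xmyvs suesn
Hunk 3: at line 1 remove [qfcmt,ximo] add [xlc,gouz] -> 6 lines: hsj ayya xlc gouz xmyvs suesn
Final line 4: gouz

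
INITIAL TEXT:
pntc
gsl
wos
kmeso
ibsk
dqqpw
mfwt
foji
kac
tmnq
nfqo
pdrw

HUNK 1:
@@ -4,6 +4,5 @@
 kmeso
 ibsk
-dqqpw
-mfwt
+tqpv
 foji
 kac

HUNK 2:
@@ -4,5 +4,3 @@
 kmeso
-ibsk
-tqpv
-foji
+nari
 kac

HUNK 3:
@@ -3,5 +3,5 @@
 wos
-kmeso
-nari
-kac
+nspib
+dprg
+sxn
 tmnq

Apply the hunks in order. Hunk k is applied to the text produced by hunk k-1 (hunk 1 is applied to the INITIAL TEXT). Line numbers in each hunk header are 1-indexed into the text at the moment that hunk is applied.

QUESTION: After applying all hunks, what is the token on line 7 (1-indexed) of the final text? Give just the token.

Answer: tmnq

Derivation:
Hunk 1: at line 4 remove [dqqpw,mfwt] add [tqpv] -> 11 lines: pntc gsl wos kmeso ibsk tqpv foji kac tmnq nfqo pdrw
Hunk 2: at line 4 remove [ibsk,tqpv,foji] add [nari] -> 9 lines: pntc gsl wos kmeso nari kac tmnq nfqo pdrw
Hunk 3: at line 3 remove [kmeso,nari,kac] add [nspib,dprg,sxn] -> 9 lines: pntc gsl wos nspib dprg sxn tmnq nfqo pdrw
Final line 7: tmnq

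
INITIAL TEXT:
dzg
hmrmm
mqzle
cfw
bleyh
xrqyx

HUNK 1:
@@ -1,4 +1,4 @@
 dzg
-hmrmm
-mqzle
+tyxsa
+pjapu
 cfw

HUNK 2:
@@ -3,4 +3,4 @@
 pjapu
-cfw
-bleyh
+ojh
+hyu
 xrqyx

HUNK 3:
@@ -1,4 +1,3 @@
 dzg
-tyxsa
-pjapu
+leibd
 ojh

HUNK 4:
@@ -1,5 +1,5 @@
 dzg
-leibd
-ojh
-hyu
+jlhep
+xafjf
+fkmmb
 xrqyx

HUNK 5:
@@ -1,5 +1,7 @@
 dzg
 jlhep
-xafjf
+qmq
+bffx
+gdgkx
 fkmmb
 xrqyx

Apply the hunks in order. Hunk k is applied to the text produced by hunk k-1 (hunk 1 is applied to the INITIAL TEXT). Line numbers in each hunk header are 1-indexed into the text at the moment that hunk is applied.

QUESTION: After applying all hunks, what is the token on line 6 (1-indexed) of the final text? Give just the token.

Answer: fkmmb

Derivation:
Hunk 1: at line 1 remove [hmrmm,mqzle] add [tyxsa,pjapu] -> 6 lines: dzg tyxsa pjapu cfw bleyh xrqyx
Hunk 2: at line 3 remove [cfw,bleyh] add [ojh,hyu] -> 6 lines: dzg tyxsa pjapu ojh hyu xrqyx
Hunk 3: at line 1 remove [tyxsa,pjapu] add [leibd] -> 5 lines: dzg leibd ojh hyu xrqyx
Hunk 4: at line 1 remove [leibd,ojh,hyu] add [jlhep,xafjf,fkmmb] -> 5 lines: dzg jlhep xafjf fkmmb xrqyx
Hunk 5: at line 1 remove [xafjf] add [qmq,bffx,gdgkx] -> 7 lines: dzg jlhep qmq bffx gdgkx fkmmb xrqyx
Final line 6: fkmmb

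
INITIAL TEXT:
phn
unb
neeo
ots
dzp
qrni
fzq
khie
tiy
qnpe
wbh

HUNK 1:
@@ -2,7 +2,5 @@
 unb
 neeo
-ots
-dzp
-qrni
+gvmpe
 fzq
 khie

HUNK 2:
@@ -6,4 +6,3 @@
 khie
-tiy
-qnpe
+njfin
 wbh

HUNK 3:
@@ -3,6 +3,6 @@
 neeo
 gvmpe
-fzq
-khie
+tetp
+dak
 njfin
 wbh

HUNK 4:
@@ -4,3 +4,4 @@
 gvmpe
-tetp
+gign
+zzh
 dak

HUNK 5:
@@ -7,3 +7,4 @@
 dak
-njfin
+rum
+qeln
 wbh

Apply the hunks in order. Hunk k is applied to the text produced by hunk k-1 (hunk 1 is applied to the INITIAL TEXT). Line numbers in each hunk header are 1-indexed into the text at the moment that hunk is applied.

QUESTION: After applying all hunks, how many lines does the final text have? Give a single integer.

Answer: 10

Derivation:
Hunk 1: at line 2 remove [ots,dzp,qrni] add [gvmpe] -> 9 lines: phn unb neeo gvmpe fzq khie tiy qnpe wbh
Hunk 2: at line 6 remove [tiy,qnpe] add [njfin] -> 8 lines: phn unb neeo gvmpe fzq khie njfin wbh
Hunk 3: at line 3 remove [fzq,khie] add [tetp,dak] -> 8 lines: phn unb neeo gvmpe tetp dak njfin wbh
Hunk 4: at line 4 remove [tetp] add [gign,zzh] -> 9 lines: phn unb neeo gvmpe gign zzh dak njfin wbh
Hunk 5: at line 7 remove [njfin] add [rum,qeln] -> 10 lines: phn unb neeo gvmpe gign zzh dak rum qeln wbh
Final line count: 10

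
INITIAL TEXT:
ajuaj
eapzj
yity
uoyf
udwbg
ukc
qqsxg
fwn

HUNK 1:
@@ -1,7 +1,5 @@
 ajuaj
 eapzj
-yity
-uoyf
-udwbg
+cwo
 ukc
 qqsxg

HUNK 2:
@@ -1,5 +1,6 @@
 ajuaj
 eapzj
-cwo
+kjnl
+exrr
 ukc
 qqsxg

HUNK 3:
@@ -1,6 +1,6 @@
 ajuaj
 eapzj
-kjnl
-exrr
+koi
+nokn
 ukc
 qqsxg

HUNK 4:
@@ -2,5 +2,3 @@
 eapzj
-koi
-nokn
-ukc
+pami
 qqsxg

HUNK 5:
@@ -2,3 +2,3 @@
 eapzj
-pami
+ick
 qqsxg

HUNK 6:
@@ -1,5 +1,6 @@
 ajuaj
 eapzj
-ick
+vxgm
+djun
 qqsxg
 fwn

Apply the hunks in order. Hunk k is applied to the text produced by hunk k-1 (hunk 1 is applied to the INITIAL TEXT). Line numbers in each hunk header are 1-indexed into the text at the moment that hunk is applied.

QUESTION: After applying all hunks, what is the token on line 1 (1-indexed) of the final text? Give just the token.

Answer: ajuaj

Derivation:
Hunk 1: at line 1 remove [yity,uoyf,udwbg] add [cwo] -> 6 lines: ajuaj eapzj cwo ukc qqsxg fwn
Hunk 2: at line 1 remove [cwo] add [kjnl,exrr] -> 7 lines: ajuaj eapzj kjnl exrr ukc qqsxg fwn
Hunk 3: at line 1 remove [kjnl,exrr] add [koi,nokn] -> 7 lines: ajuaj eapzj koi nokn ukc qqsxg fwn
Hunk 4: at line 2 remove [koi,nokn,ukc] add [pami] -> 5 lines: ajuaj eapzj pami qqsxg fwn
Hunk 5: at line 2 remove [pami] add [ick] -> 5 lines: ajuaj eapzj ick qqsxg fwn
Hunk 6: at line 1 remove [ick] add [vxgm,djun] -> 6 lines: ajuaj eapzj vxgm djun qqsxg fwn
Final line 1: ajuaj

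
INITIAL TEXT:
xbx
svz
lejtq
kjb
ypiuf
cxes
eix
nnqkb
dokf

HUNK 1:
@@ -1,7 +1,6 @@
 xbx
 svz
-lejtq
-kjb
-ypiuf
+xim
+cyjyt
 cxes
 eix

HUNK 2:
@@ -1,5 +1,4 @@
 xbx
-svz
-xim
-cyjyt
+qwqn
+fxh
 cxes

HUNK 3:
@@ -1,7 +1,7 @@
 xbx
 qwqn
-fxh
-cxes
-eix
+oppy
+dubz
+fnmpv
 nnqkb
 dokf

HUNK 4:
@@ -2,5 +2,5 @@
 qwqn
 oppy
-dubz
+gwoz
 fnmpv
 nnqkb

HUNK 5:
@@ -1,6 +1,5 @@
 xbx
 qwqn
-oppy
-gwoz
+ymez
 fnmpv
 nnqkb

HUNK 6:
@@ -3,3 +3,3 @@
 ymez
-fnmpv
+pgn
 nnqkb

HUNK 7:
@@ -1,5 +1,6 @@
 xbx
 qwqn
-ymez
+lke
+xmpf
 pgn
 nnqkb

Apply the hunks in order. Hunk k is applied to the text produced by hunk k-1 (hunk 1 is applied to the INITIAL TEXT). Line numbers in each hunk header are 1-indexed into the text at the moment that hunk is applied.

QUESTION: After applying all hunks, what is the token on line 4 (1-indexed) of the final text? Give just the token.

Hunk 1: at line 1 remove [lejtq,kjb,ypiuf] add [xim,cyjyt] -> 8 lines: xbx svz xim cyjyt cxes eix nnqkb dokf
Hunk 2: at line 1 remove [svz,xim,cyjyt] add [qwqn,fxh] -> 7 lines: xbx qwqn fxh cxes eix nnqkb dokf
Hunk 3: at line 1 remove [fxh,cxes,eix] add [oppy,dubz,fnmpv] -> 7 lines: xbx qwqn oppy dubz fnmpv nnqkb dokf
Hunk 4: at line 2 remove [dubz] add [gwoz] -> 7 lines: xbx qwqn oppy gwoz fnmpv nnqkb dokf
Hunk 5: at line 1 remove [oppy,gwoz] add [ymez] -> 6 lines: xbx qwqn ymez fnmpv nnqkb dokf
Hunk 6: at line 3 remove [fnmpv] add [pgn] -> 6 lines: xbx qwqn ymez pgn nnqkb dokf
Hunk 7: at line 1 remove [ymez] add [lke,xmpf] -> 7 lines: xbx qwqn lke xmpf pgn nnqkb dokf
Final line 4: xmpf

Answer: xmpf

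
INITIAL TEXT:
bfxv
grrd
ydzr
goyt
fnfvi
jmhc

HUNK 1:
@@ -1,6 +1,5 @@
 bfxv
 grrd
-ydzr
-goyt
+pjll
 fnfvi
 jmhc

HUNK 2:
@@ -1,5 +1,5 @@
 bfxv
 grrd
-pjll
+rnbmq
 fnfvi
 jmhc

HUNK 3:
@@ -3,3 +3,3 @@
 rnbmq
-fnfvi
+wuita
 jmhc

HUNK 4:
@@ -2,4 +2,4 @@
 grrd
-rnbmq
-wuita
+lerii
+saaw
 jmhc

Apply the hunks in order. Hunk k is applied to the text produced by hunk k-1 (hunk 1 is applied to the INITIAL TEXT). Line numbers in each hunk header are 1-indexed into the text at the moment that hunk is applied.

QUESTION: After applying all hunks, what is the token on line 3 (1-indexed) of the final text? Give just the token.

Hunk 1: at line 1 remove [ydzr,goyt] add [pjll] -> 5 lines: bfxv grrd pjll fnfvi jmhc
Hunk 2: at line 1 remove [pjll] add [rnbmq] -> 5 lines: bfxv grrd rnbmq fnfvi jmhc
Hunk 3: at line 3 remove [fnfvi] add [wuita] -> 5 lines: bfxv grrd rnbmq wuita jmhc
Hunk 4: at line 2 remove [rnbmq,wuita] add [lerii,saaw] -> 5 lines: bfxv grrd lerii saaw jmhc
Final line 3: lerii

Answer: lerii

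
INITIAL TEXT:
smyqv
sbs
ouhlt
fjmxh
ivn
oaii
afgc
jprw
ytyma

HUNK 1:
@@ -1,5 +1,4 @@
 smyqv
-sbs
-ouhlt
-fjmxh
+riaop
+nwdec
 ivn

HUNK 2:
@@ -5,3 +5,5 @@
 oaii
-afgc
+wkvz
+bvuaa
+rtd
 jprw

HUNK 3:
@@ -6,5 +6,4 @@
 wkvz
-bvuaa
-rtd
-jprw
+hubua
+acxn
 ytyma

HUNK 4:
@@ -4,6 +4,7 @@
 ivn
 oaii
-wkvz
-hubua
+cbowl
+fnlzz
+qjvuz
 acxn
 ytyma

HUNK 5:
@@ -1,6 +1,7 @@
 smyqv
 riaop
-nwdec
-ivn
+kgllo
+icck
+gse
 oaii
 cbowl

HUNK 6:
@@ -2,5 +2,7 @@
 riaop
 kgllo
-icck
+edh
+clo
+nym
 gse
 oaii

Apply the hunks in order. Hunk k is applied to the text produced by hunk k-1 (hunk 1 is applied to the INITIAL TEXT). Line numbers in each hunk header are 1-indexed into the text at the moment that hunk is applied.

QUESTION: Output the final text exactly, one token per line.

Hunk 1: at line 1 remove [sbs,ouhlt,fjmxh] add [riaop,nwdec] -> 8 lines: smyqv riaop nwdec ivn oaii afgc jprw ytyma
Hunk 2: at line 5 remove [afgc] add [wkvz,bvuaa,rtd] -> 10 lines: smyqv riaop nwdec ivn oaii wkvz bvuaa rtd jprw ytyma
Hunk 3: at line 6 remove [bvuaa,rtd,jprw] add [hubua,acxn] -> 9 lines: smyqv riaop nwdec ivn oaii wkvz hubua acxn ytyma
Hunk 4: at line 4 remove [wkvz,hubua] add [cbowl,fnlzz,qjvuz] -> 10 lines: smyqv riaop nwdec ivn oaii cbowl fnlzz qjvuz acxn ytyma
Hunk 5: at line 1 remove [nwdec,ivn] add [kgllo,icck,gse] -> 11 lines: smyqv riaop kgllo icck gse oaii cbowl fnlzz qjvuz acxn ytyma
Hunk 6: at line 2 remove [icck] add [edh,clo,nym] -> 13 lines: smyqv riaop kgllo edh clo nym gse oaii cbowl fnlzz qjvuz acxn ytyma

Answer: smyqv
riaop
kgllo
edh
clo
nym
gse
oaii
cbowl
fnlzz
qjvuz
acxn
ytyma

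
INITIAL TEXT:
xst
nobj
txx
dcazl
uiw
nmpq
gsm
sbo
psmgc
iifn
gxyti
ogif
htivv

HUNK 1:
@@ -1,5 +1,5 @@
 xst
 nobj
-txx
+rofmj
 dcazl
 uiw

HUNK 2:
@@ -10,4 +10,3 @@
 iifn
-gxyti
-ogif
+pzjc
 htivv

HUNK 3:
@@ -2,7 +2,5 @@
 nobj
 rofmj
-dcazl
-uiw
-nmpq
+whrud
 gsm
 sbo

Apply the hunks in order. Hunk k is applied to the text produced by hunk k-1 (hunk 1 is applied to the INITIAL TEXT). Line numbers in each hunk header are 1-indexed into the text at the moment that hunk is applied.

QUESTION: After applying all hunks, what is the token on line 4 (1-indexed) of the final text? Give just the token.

Answer: whrud

Derivation:
Hunk 1: at line 1 remove [txx] add [rofmj] -> 13 lines: xst nobj rofmj dcazl uiw nmpq gsm sbo psmgc iifn gxyti ogif htivv
Hunk 2: at line 10 remove [gxyti,ogif] add [pzjc] -> 12 lines: xst nobj rofmj dcazl uiw nmpq gsm sbo psmgc iifn pzjc htivv
Hunk 3: at line 2 remove [dcazl,uiw,nmpq] add [whrud] -> 10 lines: xst nobj rofmj whrud gsm sbo psmgc iifn pzjc htivv
Final line 4: whrud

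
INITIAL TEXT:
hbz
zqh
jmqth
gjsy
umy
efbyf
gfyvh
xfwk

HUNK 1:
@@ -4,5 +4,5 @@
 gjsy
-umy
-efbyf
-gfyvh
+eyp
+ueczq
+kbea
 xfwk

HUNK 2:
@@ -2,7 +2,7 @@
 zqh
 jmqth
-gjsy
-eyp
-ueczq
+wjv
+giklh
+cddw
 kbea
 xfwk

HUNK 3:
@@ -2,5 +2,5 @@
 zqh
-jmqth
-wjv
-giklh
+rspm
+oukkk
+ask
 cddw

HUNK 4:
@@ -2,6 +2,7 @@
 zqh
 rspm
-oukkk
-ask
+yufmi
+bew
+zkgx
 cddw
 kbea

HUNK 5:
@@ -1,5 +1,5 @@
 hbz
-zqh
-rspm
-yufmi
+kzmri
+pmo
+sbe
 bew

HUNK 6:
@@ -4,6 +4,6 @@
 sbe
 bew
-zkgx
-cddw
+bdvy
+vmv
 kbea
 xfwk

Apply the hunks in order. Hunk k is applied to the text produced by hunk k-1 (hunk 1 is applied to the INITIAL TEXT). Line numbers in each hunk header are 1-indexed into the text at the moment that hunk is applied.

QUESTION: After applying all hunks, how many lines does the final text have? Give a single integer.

Answer: 9

Derivation:
Hunk 1: at line 4 remove [umy,efbyf,gfyvh] add [eyp,ueczq,kbea] -> 8 lines: hbz zqh jmqth gjsy eyp ueczq kbea xfwk
Hunk 2: at line 2 remove [gjsy,eyp,ueczq] add [wjv,giklh,cddw] -> 8 lines: hbz zqh jmqth wjv giklh cddw kbea xfwk
Hunk 3: at line 2 remove [jmqth,wjv,giklh] add [rspm,oukkk,ask] -> 8 lines: hbz zqh rspm oukkk ask cddw kbea xfwk
Hunk 4: at line 2 remove [oukkk,ask] add [yufmi,bew,zkgx] -> 9 lines: hbz zqh rspm yufmi bew zkgx cddw kbea xfwk
Hunk 5: at line 1 remove [zqh,rspm,yufmi] add [kzmri,pmo,sbe] -> 9 lines: hbz kzmri pmo sbe bew zkgx cddw kbea xfwk
Hunk 6: at line 4 remove [zkgx,cddw] add [bdvy,vmv] -> 9 lines: hbz kzmri pmo sbe bew bdvy vmv kbea xfwk
Final line count: 9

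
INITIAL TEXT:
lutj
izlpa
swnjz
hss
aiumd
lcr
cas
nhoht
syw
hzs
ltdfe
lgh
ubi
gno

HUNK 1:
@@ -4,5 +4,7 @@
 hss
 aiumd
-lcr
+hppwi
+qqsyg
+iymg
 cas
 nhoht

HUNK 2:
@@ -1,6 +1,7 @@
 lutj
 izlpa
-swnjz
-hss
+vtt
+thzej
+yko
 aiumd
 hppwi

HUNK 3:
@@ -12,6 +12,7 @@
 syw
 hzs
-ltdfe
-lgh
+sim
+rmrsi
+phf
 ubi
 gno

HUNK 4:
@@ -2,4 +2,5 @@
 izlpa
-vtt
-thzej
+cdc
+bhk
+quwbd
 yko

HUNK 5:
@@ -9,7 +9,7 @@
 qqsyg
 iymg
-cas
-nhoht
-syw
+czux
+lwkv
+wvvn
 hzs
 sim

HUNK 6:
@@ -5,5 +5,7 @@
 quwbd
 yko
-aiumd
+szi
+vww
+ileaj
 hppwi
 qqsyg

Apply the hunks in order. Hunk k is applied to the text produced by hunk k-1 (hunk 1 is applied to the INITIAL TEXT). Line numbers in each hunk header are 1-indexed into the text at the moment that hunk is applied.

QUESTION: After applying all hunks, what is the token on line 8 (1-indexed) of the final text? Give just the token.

Hunk 1: at line 4 remove [lcr] add [hppwi,qqsyg,iymg] -> 16 lines: lutj izlpa swnjz hss aiumd hppwi qqsyg iymg cas nhoht syw hzs ltdfe lgh ubi gno
Hunk 2: at line 1 remove [swnjz,hss] add [vtt,thzej,yko] -> 17 lines: lutj izlpa vtt thzej yko aiumd hppwi qqsyg iymg cas nhoht syw hzs ltdfe lgh ubi gno
Hunk 3: at line 12 remove [ltdfe,lgh] add [sim,rmrsi,phf] -> 18 lines: lutj izlpa vtt thzej yko aiumd hppwi qqsyg iymg cas nhoht syw hzs sim rmrsi phf ubi gno
Hunk 4: at line 2 remove [vtt,thzej] add [cdc,bhk,quwbd] -> 19 lines: lutj izlpa cdc bhk quwbd yko aiumd hppwi qqsyg iymg cas nhoht syw hzs sim rmrsi phf ubi gno
Hunk 5: at line 9 remove [cas,nhoht,syw] add [czux,lwkv,wvvn] -> 19 lines: lutj izlpa cdc bhk quwbd yko aiumd hppwi qqsyg iymg czux lwkv wvvn hzs sim rmrsi phf ubi gno
Hunk 6: at line 5 remove [aiumd] add [szi,vww,ileaj] -> 21 lines: lutj izlpa cdc bhk quwbd yko szi vww ileaj hppwi qqsyg iymg czux lwkv wvvn hzs sim rmrsi phf ubi gno
Final line 8: vww

Answer: vww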